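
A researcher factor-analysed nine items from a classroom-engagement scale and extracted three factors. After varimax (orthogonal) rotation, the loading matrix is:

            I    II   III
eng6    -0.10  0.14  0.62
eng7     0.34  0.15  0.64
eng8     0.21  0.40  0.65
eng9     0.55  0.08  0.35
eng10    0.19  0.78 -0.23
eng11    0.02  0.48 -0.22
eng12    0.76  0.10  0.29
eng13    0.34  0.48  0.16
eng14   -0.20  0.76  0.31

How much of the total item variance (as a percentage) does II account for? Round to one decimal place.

SS loadings for II = 0.14² + 0.15² + 0.40² + 0.08² + 0.78² + 0.48² + 0.10² + 0.48² + 0.76² = 1.8653
With 9 standardized items, total variance = 9. Proportion = 1.8653/9 = 0.2073 → 20.73%.

20.7%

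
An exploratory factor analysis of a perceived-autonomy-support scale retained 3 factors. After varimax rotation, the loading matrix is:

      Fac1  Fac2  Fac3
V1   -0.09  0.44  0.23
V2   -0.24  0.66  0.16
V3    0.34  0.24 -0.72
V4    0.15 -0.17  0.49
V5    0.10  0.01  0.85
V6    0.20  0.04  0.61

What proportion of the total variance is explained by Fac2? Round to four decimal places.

0.1196

SS loadings for Fac2 = 0.44² + 0.66² + 0.24² + (-0.17)² + 0.01² + 0.04² = 0.7174
Proportion of variance = 0.7174 / 6 = 0.1196.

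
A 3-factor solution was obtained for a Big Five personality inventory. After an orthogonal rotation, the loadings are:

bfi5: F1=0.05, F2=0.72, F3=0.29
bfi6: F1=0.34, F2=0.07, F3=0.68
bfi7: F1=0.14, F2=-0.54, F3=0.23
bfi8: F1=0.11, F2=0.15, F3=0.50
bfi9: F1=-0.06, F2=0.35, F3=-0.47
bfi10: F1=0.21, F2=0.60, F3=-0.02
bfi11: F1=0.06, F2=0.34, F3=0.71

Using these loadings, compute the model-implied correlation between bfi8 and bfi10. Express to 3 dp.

r̂ = Σ λ_i·λ_j across factors = (0.11)(0.21) + (0.15)(0.60) + (0.50)(-0.02)
  = +0.0231 +0.0900 -0.0100 = 0.1031

0.103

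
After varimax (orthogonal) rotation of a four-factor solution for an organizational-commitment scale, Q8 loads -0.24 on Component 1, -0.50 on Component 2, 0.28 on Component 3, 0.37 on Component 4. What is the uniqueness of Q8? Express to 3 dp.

h² = (-0.24)² + (-0.50)² + 0.28² + 0.37² = 0.0576 + 0.2500 + 0.0784 + 0.1369 = 0.5229
Uniqueness u² = 1 − h² = 1 − 0.5229 = 0.4771

0.477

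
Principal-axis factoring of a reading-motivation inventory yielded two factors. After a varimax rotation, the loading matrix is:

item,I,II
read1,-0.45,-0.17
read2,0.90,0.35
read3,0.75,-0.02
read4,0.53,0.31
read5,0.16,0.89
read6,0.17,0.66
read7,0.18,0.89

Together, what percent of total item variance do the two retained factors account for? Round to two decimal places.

SS loadings by factor: 1.9428, 2.2677; total = 4.2105.
Total variance with 7 standardized items is 7, so the solution explains 4.2105/7 = 0.6015 = 60.15%.

60.15%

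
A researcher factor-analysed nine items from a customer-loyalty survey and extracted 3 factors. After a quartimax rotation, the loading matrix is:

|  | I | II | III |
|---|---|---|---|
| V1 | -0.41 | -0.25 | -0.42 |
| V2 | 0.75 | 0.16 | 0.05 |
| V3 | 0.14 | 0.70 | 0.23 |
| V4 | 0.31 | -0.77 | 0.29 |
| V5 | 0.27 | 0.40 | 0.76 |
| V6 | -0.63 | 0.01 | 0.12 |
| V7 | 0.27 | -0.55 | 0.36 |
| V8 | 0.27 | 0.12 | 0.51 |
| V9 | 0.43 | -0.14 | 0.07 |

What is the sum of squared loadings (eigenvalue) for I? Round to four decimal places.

SS loadings for I = (-0.41)² + 0.75² + 0.14² + 0.31² + 0.27² + (-0.63)² + 0.27² + 0.27² + 0.43² = 0.1681 + 0.5625 + 0.0196 + 0.0961 + 0.0729 + 0.3969 + 0.0729 + 0.0729 + 0.1849 = 1.6468

1.6468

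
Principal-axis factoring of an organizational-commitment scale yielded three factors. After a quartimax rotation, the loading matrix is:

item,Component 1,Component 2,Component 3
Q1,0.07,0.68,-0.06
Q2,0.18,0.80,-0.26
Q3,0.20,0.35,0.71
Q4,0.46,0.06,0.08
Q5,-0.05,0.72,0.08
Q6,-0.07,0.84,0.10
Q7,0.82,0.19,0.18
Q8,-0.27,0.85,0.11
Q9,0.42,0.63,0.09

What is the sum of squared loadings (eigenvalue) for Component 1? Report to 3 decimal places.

1.218

SS loadings for Component 1 = 0.07² + 0.18² + 0.20² + 0.46² + (-0.05)² + (-0.07)² + 0.82² + (-0.27)² + 0.42² = 0.0049 + 0.0324 + 0.0400 + 0.2116 + 0.0025 + 0.0049 + 0.6724 + 0.0729 + 0.1764 = 1.2180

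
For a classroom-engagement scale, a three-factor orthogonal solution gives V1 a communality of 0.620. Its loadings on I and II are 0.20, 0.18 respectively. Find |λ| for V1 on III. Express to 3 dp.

0.740

Under orthogonal rotation h² = Σλ², so λ_III² = h² − (0.0724) = 0.620 − 0.0724 = 0.5476.
|λ| = √0.5476 = 0.7400.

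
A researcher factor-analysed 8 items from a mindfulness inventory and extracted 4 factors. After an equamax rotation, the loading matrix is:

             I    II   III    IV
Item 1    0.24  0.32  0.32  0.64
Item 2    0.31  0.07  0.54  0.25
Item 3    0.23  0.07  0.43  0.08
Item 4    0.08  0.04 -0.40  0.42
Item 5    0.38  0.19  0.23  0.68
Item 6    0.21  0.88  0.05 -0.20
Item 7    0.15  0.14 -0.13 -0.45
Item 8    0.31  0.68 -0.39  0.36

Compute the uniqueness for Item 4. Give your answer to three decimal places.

h² = 0.08² + 0.04² + (-0.40)² + 0.42² = 0.0064 + 0.0016 + 0.1600 + 0.1764 = 0.3444
Uniqueness u² = 1 − h² = 1 − 0.3444 = 0.6556

0.656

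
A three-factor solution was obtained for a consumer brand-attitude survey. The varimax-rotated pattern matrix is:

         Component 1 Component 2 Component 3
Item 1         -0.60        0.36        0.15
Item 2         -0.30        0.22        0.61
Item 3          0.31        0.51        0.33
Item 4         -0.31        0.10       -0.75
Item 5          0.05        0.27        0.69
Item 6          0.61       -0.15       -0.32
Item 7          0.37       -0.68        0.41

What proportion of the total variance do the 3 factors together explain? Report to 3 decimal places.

Communalities: 0.5121, 0.5105, 0.4651, 0.6686, 0.5515, 0.4970, 0.7674; Σh² = 3.9722.
Total variance with 7 standardized items is 7, so the solution explains 3.9722/7 = 0.5675.

0.567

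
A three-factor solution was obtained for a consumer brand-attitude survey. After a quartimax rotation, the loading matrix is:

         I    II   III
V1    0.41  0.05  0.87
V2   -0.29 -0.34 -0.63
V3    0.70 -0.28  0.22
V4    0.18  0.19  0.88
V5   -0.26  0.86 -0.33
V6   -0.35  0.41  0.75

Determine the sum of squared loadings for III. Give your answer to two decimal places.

SS loadings for III = 0.87² + (-0.63)² + 0.22² + 0.88² + (-0.33)² + 0.75² = 0.7569 + 0.3969 + 0.0484 + 0.7744 + 0.1089 + 0.5625 = 2.6480

2.65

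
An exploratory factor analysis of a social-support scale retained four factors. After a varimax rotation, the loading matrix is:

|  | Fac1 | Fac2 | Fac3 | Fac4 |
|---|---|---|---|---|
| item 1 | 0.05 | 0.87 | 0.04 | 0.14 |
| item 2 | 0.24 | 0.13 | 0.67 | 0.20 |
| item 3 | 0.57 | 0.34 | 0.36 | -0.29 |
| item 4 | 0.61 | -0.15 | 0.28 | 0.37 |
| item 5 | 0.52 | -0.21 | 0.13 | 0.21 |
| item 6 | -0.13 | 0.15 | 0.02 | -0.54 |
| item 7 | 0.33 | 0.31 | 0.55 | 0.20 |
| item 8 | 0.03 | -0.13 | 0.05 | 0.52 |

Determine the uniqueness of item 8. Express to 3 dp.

0.709

h² = 0.03² + (-0.13)² + 0.05² + 0.52² = 0.0009 + 0.0169 + 0.0025 + 0.2704 = 0.2907
Uniqueness u² = 1 − h² = 1 − 0.2907 = 0.7093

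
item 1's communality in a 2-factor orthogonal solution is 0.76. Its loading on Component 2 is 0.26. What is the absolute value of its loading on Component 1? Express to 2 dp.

Under orthogonal rotation h² = Σλ², so λ_Component 1² = h² − (0.0676) = 0.76 − 0.0676 = 0.6924.
|λ| = √0.6924 = 0.8321.

0.83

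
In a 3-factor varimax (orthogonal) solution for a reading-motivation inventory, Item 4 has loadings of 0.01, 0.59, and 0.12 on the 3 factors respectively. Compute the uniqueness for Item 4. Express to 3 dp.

0.637

h² = 0.01² + 0.59² + 0.12² = 0.0001 + 0.3481 + 0.0144 = 0.3626
Uniqueness u² = 1 − h² = 1 − 0.3626 = 0.6374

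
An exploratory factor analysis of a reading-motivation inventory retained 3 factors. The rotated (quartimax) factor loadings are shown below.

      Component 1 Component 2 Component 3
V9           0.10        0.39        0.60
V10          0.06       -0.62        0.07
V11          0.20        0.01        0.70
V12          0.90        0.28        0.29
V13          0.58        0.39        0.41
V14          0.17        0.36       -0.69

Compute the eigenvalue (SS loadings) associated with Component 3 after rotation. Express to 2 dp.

1.58

SS loadings for Component 3 = 0.60² + 0.07² + 0.70² + 0.29² + 0.41² + (-0.69)² = 0.3600 + 0.0049 + 0.4900 + 0.0841 + 0.1681 + 0.4761 = 1.5832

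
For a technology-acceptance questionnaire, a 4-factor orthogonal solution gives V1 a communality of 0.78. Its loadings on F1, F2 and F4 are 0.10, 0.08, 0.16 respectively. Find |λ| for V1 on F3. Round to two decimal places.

Under orthogonal rotation h² = Σλ², so λ_F3² = h² − (0.0420) = 0.78 − 0.0420 = 0.7380.
|λ| = √0.7380 = 0.8591.

0.86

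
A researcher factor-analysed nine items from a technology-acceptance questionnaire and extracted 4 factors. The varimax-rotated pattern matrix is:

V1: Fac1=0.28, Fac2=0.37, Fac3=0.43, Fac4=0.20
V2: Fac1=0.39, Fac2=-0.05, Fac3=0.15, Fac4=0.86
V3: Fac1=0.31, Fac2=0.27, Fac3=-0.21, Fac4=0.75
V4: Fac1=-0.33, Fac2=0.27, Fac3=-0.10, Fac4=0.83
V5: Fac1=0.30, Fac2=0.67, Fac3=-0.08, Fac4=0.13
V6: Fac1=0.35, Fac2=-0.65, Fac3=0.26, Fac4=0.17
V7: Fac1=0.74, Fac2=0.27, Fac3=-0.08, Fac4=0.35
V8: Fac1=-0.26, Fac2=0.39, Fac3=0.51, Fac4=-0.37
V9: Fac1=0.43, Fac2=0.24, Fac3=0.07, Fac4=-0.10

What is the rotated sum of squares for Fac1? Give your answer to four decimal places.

1.4481

SS loadings for Fac1 = 0.28² + 0.39² + 0.31² + (-0.33)² + 0.30² + 0.35² + 0.74² + (-0.26)² + 0.43² = 0.0784 + 0.1521 + 0.0961 + 0.1089 + 0.0900 + 0.1225 + 0.5476 + 0.0676 + 0.1849 = 1.4481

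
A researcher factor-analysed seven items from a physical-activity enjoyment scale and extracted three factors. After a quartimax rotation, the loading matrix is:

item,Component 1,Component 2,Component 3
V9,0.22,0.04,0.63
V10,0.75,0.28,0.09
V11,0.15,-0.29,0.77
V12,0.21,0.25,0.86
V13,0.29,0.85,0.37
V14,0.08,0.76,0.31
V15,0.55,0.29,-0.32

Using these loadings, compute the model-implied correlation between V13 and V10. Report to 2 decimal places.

r̂ = Σ λ_i·λ_j across factors = (0.29)(0.75) + (0.85)(0.28) + (0.37)(0.09)
  = +0.2175 +0.2380 +0.0333 = 0.4888

0.49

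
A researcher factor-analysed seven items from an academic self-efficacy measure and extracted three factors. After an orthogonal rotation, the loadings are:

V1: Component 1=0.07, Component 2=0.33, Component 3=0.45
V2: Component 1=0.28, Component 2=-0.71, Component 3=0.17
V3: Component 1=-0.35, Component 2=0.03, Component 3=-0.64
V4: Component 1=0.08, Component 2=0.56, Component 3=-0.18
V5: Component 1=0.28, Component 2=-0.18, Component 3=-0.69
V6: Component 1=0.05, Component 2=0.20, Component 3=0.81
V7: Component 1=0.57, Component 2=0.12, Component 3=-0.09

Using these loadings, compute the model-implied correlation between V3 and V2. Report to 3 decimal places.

-0.228

r̂ = Σ λ_i·λ_j across factors = (-0.35)(0.28) + (0.03)(-0.71) + (-0.64)(0.17)
  = -0.0980 -0.0213 -0.1088 = -0.2281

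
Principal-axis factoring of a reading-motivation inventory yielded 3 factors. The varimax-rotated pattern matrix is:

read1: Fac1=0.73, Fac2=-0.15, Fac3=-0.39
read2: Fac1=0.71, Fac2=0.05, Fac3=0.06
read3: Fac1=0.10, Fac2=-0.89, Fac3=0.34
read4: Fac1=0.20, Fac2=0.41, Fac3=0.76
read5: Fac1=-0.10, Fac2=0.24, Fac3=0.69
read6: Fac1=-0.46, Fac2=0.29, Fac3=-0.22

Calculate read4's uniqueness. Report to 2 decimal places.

h² = 0.20² + 0.41² + 0.76² = 0.0400 + 0.1681 + 0.5776 = 0.7857
Uniqueness u² = 1 − h² = 1 − 0.7857 = 0.2143

0.21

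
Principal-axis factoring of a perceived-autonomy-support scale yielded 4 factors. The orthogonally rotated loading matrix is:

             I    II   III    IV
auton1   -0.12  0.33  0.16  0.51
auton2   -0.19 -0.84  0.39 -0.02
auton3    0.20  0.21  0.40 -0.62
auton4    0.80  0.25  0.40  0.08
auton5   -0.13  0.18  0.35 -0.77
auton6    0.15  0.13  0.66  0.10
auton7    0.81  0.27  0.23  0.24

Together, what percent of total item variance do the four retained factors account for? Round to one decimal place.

SS loadings by factor: 1.4260, 1.0433, 1.1087, 1.3118; total = 4.8898.
Total variance with 7 standardized items is 7, so the solution explains 4.8898/7 = 0.6985 = 69.85%.

69.9%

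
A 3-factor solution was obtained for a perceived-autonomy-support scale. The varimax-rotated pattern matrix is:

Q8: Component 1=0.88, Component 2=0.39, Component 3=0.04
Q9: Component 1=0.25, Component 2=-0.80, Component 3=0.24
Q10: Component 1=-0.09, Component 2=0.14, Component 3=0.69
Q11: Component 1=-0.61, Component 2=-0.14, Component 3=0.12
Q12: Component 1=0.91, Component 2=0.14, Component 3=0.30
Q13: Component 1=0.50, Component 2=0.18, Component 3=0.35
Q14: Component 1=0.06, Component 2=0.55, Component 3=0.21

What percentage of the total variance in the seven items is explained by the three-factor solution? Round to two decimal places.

SS loadings by factor: 2.2988, 1.1858, 0.8063; total = 4.2909.
Total variance with 7 standardized items is 7, so the solution explains 4.2909/7 = 0.6130 = 61.30%.

61.30%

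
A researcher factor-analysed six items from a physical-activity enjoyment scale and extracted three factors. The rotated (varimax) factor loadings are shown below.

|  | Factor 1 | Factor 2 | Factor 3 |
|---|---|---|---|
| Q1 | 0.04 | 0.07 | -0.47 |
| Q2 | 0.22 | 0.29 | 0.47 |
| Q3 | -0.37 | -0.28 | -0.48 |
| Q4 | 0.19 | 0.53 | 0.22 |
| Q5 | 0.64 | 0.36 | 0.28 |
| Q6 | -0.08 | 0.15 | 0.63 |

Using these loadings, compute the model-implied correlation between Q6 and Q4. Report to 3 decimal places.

0.203

r̂ = Σ λ_i·λ_j across factors = (-0.08)(0.19) + (0.15)(0.53) + (0.63)(0.22)
  = -0.0152 +0.0795 +0.1386 = 0.2029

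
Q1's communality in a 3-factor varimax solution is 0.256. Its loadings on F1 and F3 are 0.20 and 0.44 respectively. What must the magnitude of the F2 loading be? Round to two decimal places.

Under orthogonal rotation h² = Σλ², so λ_F2² = h² − (0.2336) = 0.256 − 0.2336 = 0.0224.
|λ| = √0.0224 = 0.1497.

0.15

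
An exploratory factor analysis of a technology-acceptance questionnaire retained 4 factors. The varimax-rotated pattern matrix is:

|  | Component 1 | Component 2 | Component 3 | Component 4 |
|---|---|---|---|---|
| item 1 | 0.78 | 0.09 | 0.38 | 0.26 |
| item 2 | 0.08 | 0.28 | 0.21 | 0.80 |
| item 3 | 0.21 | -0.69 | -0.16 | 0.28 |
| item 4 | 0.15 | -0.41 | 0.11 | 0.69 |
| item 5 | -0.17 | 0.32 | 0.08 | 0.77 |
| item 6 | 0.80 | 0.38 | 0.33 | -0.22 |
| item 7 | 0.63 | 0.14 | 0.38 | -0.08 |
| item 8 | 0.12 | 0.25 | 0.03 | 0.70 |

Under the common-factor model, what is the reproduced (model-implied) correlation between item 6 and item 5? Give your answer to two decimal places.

r̂ = Σ λ_i·λ_j across factors = (0.80)(-0.17) + (0.38)(0.32) + (0.33)(0.08) + (-0.22)(0.77)
  = -0.1360 +0.1216 +0.0264 -0.1694 = -0.1574

-0.16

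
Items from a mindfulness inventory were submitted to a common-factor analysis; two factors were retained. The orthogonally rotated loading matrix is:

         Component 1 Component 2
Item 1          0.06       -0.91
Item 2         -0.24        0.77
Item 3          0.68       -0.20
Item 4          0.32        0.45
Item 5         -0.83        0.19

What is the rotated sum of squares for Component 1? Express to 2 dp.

1.31

SS loadings for Component 1 = 0.06² + (-0.24)² + 0.68² + 0.32² + (-0.83)² = 0.0036 + 0.0576 + 0.4624 + 0.1024 + 0.6889 = 1.3149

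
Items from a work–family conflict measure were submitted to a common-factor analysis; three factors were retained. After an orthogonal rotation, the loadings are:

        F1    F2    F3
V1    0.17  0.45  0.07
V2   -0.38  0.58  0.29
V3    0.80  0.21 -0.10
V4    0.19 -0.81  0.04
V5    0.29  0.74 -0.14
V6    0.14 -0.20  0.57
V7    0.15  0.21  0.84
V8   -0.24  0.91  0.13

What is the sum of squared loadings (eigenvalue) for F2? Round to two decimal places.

2.70

SS loadings for F2 = 0.45² + 0.58² + 0.21² + (-0.81)² + 0.74² + (-0.20)² + 0.21² + 0.91² = 0.2025 + 0.3364 + 0.0441 + 0.6561 + 0.5476 + 0.0400 + 0.0441 + 0.8281 = 2.6989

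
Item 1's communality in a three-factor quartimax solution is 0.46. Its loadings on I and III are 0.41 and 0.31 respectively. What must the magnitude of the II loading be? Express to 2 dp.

Under orthogonal rotation h² = Σλ², so λ_II² = h² − (0.2642) = 0.46 − 0.2642 = 0.1958.
|λ| = √0.1958 = 0.4425.

0.44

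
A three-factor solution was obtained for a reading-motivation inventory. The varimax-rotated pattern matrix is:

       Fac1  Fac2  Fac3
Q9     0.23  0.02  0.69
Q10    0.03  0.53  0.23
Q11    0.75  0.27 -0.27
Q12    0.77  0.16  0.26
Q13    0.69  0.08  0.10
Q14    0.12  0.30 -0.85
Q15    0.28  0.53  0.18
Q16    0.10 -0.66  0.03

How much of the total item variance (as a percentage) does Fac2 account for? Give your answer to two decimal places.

SS loadings for Fac2 = 0.02² + 0.53² + 0.27² + 0.16² + 0.08² + 0.30² + 0.53² + (-0.66)² = 1.1927
With 8 standardized items, total variance = 8. Proportion = 1.1927/8 = 0.1491 → 14.91%.

14.91%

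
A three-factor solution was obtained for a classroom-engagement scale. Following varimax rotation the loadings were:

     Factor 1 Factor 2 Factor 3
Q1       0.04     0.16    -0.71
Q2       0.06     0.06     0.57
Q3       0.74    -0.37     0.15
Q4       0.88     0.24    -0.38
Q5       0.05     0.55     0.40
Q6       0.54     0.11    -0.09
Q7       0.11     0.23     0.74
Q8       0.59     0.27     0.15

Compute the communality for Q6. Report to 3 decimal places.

0.312

h² = 0.54² + 0.11² + (-0.09)² = 0.2916 + 0.0121 + 0.0081 = 0.3118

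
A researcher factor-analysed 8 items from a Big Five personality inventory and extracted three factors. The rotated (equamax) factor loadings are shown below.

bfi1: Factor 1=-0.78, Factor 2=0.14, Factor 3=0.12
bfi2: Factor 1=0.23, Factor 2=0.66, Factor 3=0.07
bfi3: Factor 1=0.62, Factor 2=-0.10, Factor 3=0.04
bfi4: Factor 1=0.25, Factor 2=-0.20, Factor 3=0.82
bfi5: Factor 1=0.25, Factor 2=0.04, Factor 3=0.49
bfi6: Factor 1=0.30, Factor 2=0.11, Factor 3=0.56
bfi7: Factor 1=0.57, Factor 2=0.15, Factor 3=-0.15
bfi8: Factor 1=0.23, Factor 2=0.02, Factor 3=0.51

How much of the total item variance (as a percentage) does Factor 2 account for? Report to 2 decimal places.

6.77%

SS loadings for Factor 2 = 0.14² + 0.66² + (-0.10)² + (-0.20)² + 0.04² + 0.11² + 0.15² + 0.02² = 0.5418
With 8 standardized items, total variance = 8. Proportion = 0.5418/8 = 0.0677 → 6.77%.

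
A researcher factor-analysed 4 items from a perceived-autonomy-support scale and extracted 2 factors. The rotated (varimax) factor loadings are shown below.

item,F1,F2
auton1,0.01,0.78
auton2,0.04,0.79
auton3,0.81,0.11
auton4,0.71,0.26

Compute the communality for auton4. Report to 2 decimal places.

h² = 0.71² + 0.26² = 0.5041 + 0.0676 = 0.5717

0.57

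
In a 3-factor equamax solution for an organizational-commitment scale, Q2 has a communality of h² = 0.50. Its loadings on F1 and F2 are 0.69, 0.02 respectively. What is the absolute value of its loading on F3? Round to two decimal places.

Under orthogonal rotation h² = Σλ², so λ_F3² = h² − (0.4765) = 0.50 − 0.4765 = 0.0235.
|λ| = √0.0235 = 0.1533.

0.15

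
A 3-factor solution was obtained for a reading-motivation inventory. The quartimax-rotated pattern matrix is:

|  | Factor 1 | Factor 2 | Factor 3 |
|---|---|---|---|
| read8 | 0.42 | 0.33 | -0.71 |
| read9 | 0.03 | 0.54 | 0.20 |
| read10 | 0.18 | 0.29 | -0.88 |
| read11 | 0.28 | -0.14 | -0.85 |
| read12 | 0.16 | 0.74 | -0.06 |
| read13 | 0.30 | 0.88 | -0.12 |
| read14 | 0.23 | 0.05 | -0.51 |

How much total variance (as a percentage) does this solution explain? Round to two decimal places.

SS loadings by factor: 0.4566, 1.8287, 2.3191; total = 4.6044.
Total variance with 7 standardized items is 7, so the solution explains 4.6044/7 = 0.6578 = 65.78%.

65.78%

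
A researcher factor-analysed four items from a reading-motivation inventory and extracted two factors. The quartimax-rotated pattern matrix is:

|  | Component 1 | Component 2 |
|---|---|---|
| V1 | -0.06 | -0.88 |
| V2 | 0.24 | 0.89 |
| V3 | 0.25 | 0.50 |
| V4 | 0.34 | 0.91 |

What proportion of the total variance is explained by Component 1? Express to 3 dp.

SS loadings for Component 1 = (-0.06)² + 0.24² + 0.25² + 0.34² = 0.2393
Proportion of variance = 0.2393 / 4 = 0.0598.

0.060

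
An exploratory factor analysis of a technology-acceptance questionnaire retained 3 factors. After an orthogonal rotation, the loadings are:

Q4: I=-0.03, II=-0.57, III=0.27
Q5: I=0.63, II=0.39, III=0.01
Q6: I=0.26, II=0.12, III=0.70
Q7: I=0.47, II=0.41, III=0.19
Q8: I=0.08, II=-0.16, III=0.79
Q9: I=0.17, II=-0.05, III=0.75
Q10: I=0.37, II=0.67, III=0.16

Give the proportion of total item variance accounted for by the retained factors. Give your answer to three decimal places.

Communalities: 0.3987, 0.5491, 0.5720, 0.4251, 0.6561, 0.5939, 0.6114; Σh² = 3.8063.
Total variance with 7 standardized items is 7, so the solution explains 3.8063/7 = 0.5438.

0.544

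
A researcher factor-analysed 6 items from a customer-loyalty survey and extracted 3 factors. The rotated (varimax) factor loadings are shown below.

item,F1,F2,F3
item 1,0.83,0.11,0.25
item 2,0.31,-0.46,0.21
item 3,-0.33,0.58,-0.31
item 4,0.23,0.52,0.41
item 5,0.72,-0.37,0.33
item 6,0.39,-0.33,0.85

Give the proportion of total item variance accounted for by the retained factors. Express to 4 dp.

0.6493

SS loadings by factor: 1.6173, 1.0763, 1.2022; total = 3.8958.
Total variance with 6 standardized items is 6, so the solution explains 3.8958/6 = 0.6493.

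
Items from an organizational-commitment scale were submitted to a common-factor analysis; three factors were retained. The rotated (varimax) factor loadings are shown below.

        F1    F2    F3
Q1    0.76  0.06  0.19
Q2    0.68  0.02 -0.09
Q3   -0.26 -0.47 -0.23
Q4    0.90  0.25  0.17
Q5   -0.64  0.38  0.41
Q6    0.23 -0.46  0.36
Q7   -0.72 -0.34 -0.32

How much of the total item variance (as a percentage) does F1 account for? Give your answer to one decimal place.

41.4%

SS loadings for F1 = 0.76² + 0.68² + (-0.26)² + 0.90² + (-0.64)² + 0.23² + (-0.72)² = 2.8985
With 7 standardized items, total variance = 7. Proportion = 2.8985/7 = 0.4141 → 41.41%.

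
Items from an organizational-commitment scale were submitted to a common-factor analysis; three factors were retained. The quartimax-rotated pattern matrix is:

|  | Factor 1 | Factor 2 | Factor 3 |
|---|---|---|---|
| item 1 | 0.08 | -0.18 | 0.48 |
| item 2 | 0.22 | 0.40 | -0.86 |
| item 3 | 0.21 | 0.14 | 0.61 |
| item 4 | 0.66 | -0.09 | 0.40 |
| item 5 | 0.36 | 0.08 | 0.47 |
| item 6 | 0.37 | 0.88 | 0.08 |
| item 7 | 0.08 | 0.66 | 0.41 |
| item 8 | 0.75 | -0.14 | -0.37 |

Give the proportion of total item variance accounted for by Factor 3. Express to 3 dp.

SS loadings for Factor 3 = 0.48² + (-0.86)² + 0.61² + 0.40² + 0.47² + 0.08² + 0.41² + (-0.37)² = 2.0344
Proportion of variance = 2.0344 / 8 = 0.2543.

0.254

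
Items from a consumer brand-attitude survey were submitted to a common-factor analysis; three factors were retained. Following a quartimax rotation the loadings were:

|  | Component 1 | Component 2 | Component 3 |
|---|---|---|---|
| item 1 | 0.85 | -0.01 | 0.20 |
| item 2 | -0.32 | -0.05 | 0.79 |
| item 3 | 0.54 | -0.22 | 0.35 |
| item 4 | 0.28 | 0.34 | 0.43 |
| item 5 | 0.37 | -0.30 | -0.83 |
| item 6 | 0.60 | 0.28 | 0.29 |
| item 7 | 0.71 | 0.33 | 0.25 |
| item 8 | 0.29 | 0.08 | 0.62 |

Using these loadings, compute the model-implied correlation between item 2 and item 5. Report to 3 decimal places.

r̂ = Σ λ_i·λ_j across factors = (-0.32)(0.37) + (-0.05)(-0.30) + (0.79)(-0.83)
  = -0.1184 +0.0150 -0.6557 = -0.7591

-0.759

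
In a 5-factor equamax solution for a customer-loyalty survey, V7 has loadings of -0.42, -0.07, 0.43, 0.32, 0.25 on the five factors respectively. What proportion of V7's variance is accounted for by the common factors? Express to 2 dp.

h² = (-0.42)² + (-0.07)² + 0.43² + 0.32² + 0.25² = 0.1764 + 0.0049 + 0.1849 + 0.1024 + 0.0625 = 0.5311

0.53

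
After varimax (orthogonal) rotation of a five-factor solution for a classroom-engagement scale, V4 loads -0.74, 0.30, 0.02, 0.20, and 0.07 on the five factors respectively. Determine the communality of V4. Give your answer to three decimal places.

0.683

h² = (-0.74)² + 0.30² + 0.02² + 0.20² + 0.07² = 0.5476 + 0.0900 + 0.0004 + 0.0400 + 0.0049 = 0.6829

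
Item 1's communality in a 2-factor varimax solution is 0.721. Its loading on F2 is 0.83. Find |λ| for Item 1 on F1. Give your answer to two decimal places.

Under orthogonal rotation h² = Σλ², so λ_F1² = h² − (0.6889) = 0.721 − 0.6889 = 0.0321.
|λ| = √0.0321 = 0.1792.

0.18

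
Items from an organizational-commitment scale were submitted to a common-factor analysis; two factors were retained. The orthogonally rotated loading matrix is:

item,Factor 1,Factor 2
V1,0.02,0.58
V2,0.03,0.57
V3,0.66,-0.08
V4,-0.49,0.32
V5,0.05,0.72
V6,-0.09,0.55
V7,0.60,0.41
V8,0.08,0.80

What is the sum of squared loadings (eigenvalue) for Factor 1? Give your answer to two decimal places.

SS loadings for Factor 1 = 0.02² + 0.03² + 0.66² + (-0.49)² + 0.05² + (-0.09)² + 0.60² + 0.08² = 0.0004 + 0.0009 + 0.4356 + 0.2401 + 0.0025 + 0.0081 + 0.3600 + 0.0064 = 1.0540

1.05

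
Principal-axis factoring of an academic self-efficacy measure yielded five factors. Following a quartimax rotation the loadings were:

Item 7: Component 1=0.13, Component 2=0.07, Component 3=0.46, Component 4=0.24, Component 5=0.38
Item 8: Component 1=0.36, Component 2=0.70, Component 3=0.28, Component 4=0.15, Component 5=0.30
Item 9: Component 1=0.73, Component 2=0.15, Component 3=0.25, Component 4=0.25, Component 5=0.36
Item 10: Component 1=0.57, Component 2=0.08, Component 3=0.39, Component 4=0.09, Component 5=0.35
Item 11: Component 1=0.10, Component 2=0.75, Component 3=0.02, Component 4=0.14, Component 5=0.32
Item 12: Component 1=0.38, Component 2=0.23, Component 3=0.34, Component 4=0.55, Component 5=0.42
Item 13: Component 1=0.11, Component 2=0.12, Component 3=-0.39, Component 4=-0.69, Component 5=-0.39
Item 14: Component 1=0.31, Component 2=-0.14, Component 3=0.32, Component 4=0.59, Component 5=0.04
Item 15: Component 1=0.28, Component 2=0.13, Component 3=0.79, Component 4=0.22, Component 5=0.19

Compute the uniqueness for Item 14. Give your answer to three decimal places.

0.432

h² = 0.31² + (-0.14)² + 0.32² + 0.59² + 0.04² = 0.0961 + 0.0196 + 0.1024 + 0.3481 + 0.0016 = 0.5678
Uniqueness u² = 1 − h² = 1 − 0.5678 = 0.4322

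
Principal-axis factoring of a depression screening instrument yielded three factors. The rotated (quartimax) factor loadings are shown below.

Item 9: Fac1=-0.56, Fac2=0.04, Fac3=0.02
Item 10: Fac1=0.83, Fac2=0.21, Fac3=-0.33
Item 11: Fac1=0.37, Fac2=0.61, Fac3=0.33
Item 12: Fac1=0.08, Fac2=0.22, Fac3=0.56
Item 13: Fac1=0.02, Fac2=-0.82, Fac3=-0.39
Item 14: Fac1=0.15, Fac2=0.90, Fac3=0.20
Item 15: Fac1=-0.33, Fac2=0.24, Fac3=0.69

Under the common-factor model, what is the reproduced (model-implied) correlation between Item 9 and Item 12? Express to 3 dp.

-0.025

r̂ = Σ λ_i·λ_j across factors = (-0.56)(0.08) + (0.04)(0.22) + (0.02)(0.56)
  = -0.0448 +0.0088 +0.0112 = -0.0248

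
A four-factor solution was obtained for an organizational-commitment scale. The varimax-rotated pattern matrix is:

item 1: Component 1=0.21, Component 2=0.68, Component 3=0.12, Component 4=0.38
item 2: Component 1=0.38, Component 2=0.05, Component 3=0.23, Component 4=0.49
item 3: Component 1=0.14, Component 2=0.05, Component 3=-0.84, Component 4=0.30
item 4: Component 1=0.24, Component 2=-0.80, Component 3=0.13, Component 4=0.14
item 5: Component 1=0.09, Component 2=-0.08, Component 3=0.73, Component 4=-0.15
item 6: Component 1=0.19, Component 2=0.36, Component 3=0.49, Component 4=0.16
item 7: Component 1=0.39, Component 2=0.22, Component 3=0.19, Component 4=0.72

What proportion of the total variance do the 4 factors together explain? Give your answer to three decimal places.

Communalities: 0.6653, 0.4399, 0.8177, 0.7341, 0.5699, 0.4314, 0.7550; Σh² = 4.4133.
Total variance with 7 standardized items is 7, so the solution explains 4.4133/7 = 0.6305.

0.630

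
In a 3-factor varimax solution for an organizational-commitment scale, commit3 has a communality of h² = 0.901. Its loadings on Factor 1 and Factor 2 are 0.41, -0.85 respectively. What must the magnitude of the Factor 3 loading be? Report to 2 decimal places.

Under orthogonal rotation h² = Σλ², so λ_Factor 3² = h² − (0.8906) = 0.901 − 0.8906 = 0.0104.
|λ| = √0.0104 = 0.1020.

0.10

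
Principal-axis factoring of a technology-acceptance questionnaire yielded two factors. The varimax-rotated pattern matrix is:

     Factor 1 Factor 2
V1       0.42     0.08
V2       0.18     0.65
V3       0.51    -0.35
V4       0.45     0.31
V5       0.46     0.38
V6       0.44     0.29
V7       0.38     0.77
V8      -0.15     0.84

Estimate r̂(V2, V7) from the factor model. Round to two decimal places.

r̂ = Σ λ_i·λ_j across factors = (0.18)(0.38) + (0.65)(0.77)
  = +0.0684 +0.5005 = 0.5689

0.57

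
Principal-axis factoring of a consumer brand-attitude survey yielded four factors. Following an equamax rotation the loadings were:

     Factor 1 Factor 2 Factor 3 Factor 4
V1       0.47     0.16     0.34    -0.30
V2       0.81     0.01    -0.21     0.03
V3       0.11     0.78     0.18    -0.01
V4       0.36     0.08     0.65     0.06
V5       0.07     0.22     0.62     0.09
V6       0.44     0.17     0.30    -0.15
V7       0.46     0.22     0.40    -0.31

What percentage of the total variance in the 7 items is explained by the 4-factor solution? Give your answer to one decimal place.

52.4%

Communalities: 0.4521, 0.7012, 0.6530, 0.5621, 0.4458, 0.3350, 0.5161; Σh² = 3.6653.
Total variance with 7 standardized items is 7, so the solution explains 3.6653/7 = 0.5236 = 52.36%.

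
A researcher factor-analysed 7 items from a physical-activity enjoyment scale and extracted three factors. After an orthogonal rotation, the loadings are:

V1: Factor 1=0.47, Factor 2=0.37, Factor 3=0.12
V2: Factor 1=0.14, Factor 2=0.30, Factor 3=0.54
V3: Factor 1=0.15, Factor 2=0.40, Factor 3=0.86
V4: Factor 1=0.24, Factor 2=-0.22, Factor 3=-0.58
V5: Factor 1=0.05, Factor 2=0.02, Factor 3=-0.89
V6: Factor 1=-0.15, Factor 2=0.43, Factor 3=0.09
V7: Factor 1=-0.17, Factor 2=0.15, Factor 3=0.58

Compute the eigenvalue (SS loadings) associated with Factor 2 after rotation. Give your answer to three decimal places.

0.643

SS loadings for Factor 2 = 0.37² + 0.30² + 0.40² + (-0.22)² + 0.02² + 0.43² + 0.15² = 0.1369 + 0.0900 + 0.1600 + 0.0484 + 0.0004 + 0.1849 + 0.0225 = 0.6431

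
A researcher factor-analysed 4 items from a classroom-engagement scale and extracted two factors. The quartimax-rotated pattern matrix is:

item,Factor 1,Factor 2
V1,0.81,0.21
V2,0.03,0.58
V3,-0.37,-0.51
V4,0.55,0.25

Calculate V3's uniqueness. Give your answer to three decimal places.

h² = (-0.37)² + (-0.51)² = 0.1369 + 0.2601 = 0.3970
Uniqueness u² = 1 − h² = 1 − 0.3970 = 0.6030

0.603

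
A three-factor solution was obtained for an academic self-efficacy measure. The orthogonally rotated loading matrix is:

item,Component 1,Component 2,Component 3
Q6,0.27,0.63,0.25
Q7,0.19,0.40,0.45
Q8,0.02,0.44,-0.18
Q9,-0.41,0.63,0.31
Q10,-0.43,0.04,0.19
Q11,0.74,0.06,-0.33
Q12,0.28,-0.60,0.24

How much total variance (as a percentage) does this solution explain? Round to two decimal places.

45.67%

SS loadings by factor: 1.0884, 1.5126, 0.5961; total = 3.1971.
Total variance with 7 standardized items is 7, so the solution explains 3.1971/7 = 0.4567 = 45.67%.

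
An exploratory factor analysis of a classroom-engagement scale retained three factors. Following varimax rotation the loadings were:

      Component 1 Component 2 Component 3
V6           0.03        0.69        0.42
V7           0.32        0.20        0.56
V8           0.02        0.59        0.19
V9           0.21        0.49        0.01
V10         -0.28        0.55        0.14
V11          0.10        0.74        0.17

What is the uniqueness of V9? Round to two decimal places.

0.72

h² = 0.21² + 0.49² + 0.01² = 0.0441 + 0.2401 + 0.0001 = 0.2843
Uniqueness u² = 1 − h² = 1 − 0.2843 = 0.7157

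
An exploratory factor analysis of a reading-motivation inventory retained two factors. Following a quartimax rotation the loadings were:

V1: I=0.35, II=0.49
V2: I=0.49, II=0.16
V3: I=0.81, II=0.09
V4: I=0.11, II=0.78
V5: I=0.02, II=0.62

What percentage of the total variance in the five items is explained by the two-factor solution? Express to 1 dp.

46.0%

Communalities: 0.3626, 0.2657, 0.6642, 0.6205, 0.3848; Σh² = 2.2978.
Total variance with 5 standardized items is 5, so the solution explains 2.2978/5 = 0.4596 = 45.96%.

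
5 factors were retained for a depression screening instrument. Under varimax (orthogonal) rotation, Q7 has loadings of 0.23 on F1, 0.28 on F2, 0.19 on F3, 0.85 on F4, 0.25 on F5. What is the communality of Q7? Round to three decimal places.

h² = 0.23² + 0.28² + 0.19² + 0.85² + 0.25² = 0.0529 + 0.0784 + 0.0361 + 0.7225 + 0.0625 = 0.9524

0.952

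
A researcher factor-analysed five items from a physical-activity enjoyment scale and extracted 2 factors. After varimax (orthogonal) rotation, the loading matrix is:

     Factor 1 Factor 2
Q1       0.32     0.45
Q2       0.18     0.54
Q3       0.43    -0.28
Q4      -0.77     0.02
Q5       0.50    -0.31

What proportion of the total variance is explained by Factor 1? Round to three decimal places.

0.233

SS loadings for Factor 1 = 0.32² + 0.18² + 0.43² + (-0.77)² + 0.50² = 1.1626
Proportion of variance = 1.1626 / 5 = 0.2325.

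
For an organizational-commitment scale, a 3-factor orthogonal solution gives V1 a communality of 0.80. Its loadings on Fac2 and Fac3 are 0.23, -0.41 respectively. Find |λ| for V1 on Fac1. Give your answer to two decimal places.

Under orthogonal rotation h² = Σλ², so λ_Fac1² = h² − (0.2210) = 0.80 − 0.2210 = 0.5790.
|λ| = √0.5790 = 0.7609.

0.76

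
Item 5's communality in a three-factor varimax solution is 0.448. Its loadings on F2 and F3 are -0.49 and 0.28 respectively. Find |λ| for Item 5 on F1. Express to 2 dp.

Under orthogonal rotation h² = Σλ², so λ_F1² = h² − (0.3185) = 0.448 − 0.3185 = 0.1295.
|λ| = √0.1295 = 0.3599.

0.36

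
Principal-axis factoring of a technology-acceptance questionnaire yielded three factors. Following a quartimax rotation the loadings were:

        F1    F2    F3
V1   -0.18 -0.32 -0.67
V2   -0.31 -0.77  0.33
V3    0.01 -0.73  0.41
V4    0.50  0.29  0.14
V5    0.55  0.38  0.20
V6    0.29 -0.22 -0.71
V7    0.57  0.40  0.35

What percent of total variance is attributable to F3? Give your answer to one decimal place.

20.2%

SS loadings for F3 = (-0.67)² + 0.33² + 0.41² + 0.14² + 0.20² + (-0.71)² + 0.35² = 1.4121
With 7 standardized items, total variance = 7. Proportion = 1.4121/7 = 0.2017 → 20.17%.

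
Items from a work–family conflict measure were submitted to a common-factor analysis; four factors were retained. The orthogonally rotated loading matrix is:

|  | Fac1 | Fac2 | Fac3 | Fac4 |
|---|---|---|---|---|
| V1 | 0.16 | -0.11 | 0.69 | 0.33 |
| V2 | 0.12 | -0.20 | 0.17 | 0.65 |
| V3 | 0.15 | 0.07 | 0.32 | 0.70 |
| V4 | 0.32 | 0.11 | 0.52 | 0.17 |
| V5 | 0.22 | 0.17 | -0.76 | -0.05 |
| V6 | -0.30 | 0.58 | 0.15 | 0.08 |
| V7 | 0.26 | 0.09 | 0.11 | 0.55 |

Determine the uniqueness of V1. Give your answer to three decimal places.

0.377

h² = 0.16² + (-0.11)² + 0.69² + 0.33² = 0.0256 + 0.0121 + 0.4761 + 0.1089 = 0.6227
Uniqueness u² = 1 − h² = 1 − 0.6227 = 0.3773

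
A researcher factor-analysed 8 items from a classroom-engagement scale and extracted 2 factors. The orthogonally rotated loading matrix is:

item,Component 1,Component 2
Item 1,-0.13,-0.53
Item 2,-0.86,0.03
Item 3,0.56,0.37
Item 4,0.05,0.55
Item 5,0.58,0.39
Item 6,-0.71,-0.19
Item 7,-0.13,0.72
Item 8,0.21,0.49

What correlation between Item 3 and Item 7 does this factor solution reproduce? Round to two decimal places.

r̂ = Σ λ_i·λ_j across factors = (0.56)(-0.13) + (0.37)(0.72)
  = -0.0728 +0.2664 = 0.1936

0.19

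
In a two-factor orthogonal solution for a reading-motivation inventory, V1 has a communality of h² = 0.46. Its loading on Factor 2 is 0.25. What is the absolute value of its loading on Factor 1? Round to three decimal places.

0.630

Under orthogonal rotation h² = Σλ², so λ_Factor 1² = h² − (0.0625) = 0.46 − 0.0625 = 0.3975.
|λ| = √0.3975 = 0.6305.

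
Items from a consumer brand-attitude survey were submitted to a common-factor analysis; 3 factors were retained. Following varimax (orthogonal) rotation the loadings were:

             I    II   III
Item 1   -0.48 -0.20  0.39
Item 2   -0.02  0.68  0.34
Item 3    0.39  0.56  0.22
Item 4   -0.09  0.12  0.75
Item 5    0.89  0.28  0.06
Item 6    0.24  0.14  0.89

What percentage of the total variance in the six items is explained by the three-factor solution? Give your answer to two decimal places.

64.06%

Communalities: 0.4225, 0.5784, 0.5141, 0.5850, 0.8741, 0.8693; Σh² = 3.8434.
Total variance with 6 standardized items is 6, so the solution explains 3.8434/6 = 0.6406 = 64.06%.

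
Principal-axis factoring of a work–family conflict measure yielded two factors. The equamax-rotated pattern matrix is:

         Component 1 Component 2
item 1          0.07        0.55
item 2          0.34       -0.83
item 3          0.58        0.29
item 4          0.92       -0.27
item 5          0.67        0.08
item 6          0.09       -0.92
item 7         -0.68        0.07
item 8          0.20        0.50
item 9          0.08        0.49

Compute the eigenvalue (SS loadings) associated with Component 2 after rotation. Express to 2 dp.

2.50

SS loadings for Component 2 = 0.55² + (-0.83)² + 0.29² + (-0.27)² + 0.08² + (-0.92)² + 0.07² + 0.50² + 0.49² = 0.3025 + 0.6889 + 0.0841 + 0.0729 + 0.0064 + 0.8464 + 0.0049 + 0.2500 + 0.2401 = 2.4962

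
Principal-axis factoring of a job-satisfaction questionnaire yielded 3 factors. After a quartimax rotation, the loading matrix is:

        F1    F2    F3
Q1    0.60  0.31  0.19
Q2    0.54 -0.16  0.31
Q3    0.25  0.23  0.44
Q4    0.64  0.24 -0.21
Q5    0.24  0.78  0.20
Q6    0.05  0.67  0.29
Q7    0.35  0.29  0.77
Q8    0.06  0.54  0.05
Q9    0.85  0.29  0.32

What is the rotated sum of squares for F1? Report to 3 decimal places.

SS loadings for F1 = 0.60² + 0.54² + 0.25² + 0.64² + 0.24² + 0.05² + 0.35² + 0.06² + 0.85² = 0.3600 + 0.2916 + 0.0625 + 0.4096 + 0.0576 + 0.0025 + 0.1225 + 0.0036 + 0.7225 = 2.0324

2.032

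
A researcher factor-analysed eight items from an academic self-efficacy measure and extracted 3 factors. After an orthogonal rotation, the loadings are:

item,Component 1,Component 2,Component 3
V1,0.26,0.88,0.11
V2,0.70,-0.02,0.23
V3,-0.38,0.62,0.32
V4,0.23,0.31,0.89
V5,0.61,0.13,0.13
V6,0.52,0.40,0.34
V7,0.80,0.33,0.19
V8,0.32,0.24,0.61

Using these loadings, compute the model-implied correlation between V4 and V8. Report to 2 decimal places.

0.69

r̂ = Σ λ_i·λ_j across factors = (0.23)(0.32) + (0.31)(0.24) + (0.89)(0.61)
  = +0.0736 +0.0744 +0.5429 = 0.6909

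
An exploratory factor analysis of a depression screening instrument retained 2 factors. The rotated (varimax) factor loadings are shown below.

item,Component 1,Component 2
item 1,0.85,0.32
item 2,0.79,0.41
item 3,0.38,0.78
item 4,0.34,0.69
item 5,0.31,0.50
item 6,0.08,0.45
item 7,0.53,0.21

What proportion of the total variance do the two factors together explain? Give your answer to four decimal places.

Communalities: 0.8249, 0.7922, 0.7528, 0.5917, 0.3461, 0.2089, 0.3250; Σh² = 3.8416.
Total variance with 7 standardized items is 7, so the solution explains 3.8416/7 = 0.5488.

0.5488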